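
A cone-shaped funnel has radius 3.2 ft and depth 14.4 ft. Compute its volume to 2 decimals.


Shape: cone
Radius r = 3.2 ft, Height h = 14.4 ft
Formula: V = (1/3) * pi * r^2 * h
r^2 = 10.24
pi * r^2 * h = pi * 10.24 * 14.4 = 147.456 * pi
V = 147.456 * pi / 3
V = 154.42
154.42 ft^3


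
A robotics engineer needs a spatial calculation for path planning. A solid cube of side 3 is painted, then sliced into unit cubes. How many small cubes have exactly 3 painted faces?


Large cube: 3 x 3 x 3, cut into unit cubes.
Cubes with 3 painted faces are at the corners. A cube always has 8 corners.
Count = 8
8 unit cubes


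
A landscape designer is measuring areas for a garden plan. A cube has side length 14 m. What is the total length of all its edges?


Shape: cube
Side s = 14 m
A cube has 12 edges, all equal.
Formula: total edge length = 12 * s
Total = 12 * 14
Total = 168
168 m


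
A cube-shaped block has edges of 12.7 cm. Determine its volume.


Shape: cube
Side s = 12.7 cm
Formula: V = s^3
V = 12.7 * 12.7 * 12.7
V = 161.29 * 12.7
V = 2048.383
2048.383 cm^3


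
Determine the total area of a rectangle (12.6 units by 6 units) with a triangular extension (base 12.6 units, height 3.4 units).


Composite shape: rectangle + triangle
Rectangle area = 12.6 * 6 = 75.6
Triangle area = 0.5 * 12.6 * 3.4 = 21.42
Total = 75.6 + 21.42
Total = 97.02
97.02 units^2


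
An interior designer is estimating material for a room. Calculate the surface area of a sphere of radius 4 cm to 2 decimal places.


Shape: sphere
Radius r = 4 cm
Formula: SA = 4 * pi * r^2
r^2 = 16
SA = 4 * pi * 16
SA = 64 * pi
SA = 201.06
201.06 cm^2


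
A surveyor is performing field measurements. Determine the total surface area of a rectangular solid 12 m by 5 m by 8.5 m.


Shape: rectangular prism
l = 12 m, w = 5 m, h = 8.5 m
Formula: SA = 2(lw + lh + wh)
lw = 60, lh = 102, wh = 42.5
lw + lh + wh = 204.5
SA = 2 * 204.5
SA = 409
409 m^2


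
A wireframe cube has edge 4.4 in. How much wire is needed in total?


Shape: cube
Side s = 4.4 in
A cube has 12 edges, all equal.
Formula: total edge length = 12 * s
Total = 12 * 4.4
Total = 52.8
52.8 in


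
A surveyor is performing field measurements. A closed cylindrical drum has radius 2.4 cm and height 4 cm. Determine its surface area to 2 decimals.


Shape: closed cylinder
Radius r = 2.4 cm, Height h = 4 cm
Formula: SA = 2*pi*r^2 + 2*pi*r*h = 2*pi*r*(r + h)
r + h = 6.4
2 * r * (r + h) = 2 * 2.4 * 6.4 = 30.72
SA = 30.72 * pi
SA = 96.51
96.51 cm^2


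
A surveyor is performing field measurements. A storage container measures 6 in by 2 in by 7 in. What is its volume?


Shape: rectangular prism
l = 6 in, w = 2 in, h = 7 in
Formula: V = l * w * h
V = 6 * 2 * 7
V = 12 * 7
V = 84
84 in^3


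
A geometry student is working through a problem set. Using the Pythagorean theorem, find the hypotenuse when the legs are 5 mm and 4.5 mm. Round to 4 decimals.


Shape: right triangle
Legs a = 5 mm, b = 4.5 mm
Formula: c = sqrt(a^2 + b^2)
a^2 = 25, b^2 = 20.25
a^2 + b^2 = 45.25
c = sqrt(45.25)
c = 6.7268
6.7268 mm


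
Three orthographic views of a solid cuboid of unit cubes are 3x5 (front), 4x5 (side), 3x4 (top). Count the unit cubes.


Orthographic views of a solid rectangular block:
Front view 3 x 5 -> length = 3, height = 5
Side view 4 x 5 -> width = 4, height = 5 (consistent)
Top view 3 x 4 -> confirms length = 3, width = 4
The block is 3 x 4 x 5.
Total unit cubes = 3 * 4 * 5 = 60
60 unit cubes


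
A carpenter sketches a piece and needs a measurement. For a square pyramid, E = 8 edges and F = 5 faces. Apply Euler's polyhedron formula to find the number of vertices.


Polyhedron: square pyramid
Euler's formula for convex polyhedra: V - E + F = 2
Given: E = 8 edges and F = 5 faces
Solve for V:
V = 2 + E - F = 2 + 8 - 5 = 5
5 vertices


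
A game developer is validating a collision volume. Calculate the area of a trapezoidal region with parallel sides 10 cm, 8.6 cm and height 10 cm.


Shape: trapezoid
Parallel sides a = 10 cm, b = 8.6 cm; Height h = 10 cm
Formula: A = (a + b) * h / 2
a + b = 10 + 8.6 = 18.6
A = 18.6 * 10 / 2
A = 186 / 2
A = 93
93 cm^2


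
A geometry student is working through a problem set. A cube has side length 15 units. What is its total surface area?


Shape: cube
Side s = 15 units
A cube has 6 square faces.
Formula: SA = 6 * s^2
s^2 = 225
SA = 6 * 225
SA = 1350
1350 units^2


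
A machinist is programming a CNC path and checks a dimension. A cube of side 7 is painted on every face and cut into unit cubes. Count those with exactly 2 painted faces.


Large cube: 7 x 7 x 7, cut into unit cubes.
n = 7, so n - 2 = 5
Cubes with 2 painted faces lie along the edges, excluding corners.
A cube has 12 edges; each contributes (n - 2) = 5 such cubes.
Count = 12 * 5 = 60
60 unit cubes


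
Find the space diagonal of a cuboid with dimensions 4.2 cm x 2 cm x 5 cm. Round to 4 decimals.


Shape: rectangular box (space diagonal)
l = 4.2 cm, w = 2 cm, h = 5 cm
Visualize: the diagonal of the base, then a right triangle with that diagonal and the height.
Formula: d = sqrt(l^2 + w^2 + h^2)
l^2 + w^2 + h^2 = 17.64 + 4 + 25 = 46.64
d = sqrt(46.64)
d = 6.8293
6.8293 cm


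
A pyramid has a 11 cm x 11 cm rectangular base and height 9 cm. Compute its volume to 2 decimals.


Shape: rectangular pyramid
Base: 11 cm x 11 cm, Height h = 9 cm
Formula: V = (1/3) * base_area * h
base_area = 11 * 11 = 121
base_area * h = 121 * 9 = 1089
V = 1089 / 3
V = 363
363 cm^3


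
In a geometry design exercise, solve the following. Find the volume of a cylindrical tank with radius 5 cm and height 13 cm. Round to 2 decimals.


Shape: cylinder
Radius r = 5 cm, Height h = 13 cm
Formula: V = pi * r^2 * h
r^2 = 25
V = pi * 25 * 13
V = 325 * pi
V = 1021.02
1021.02 cm^3


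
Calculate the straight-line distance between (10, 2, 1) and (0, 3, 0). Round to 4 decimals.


3D distance between two points
P1 = (10, 2, 1), P2 = (0, 3, 0)
Formula: d = sqrt((x2-x1)^2 + (y2-y1)^2 + (z2-z1)^2)
dx = 0 - 10 = -10
dy = 3 - 2 = 1
dz = 0 - 1 = -1
dx^2 + dy^2 + dz^2 = 100 + 1 + 1 = 102
d = sqrt(102)
d = 10.0995
10.0995 units


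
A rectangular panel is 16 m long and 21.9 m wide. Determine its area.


Shape: rectangle
Length l = 16 m, Width w = 21.9 m
Formula: A = l * w
A = 16 * 21.9
A = 350.4
350.4 m^2


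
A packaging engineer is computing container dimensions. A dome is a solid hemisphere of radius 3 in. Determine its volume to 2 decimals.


Shape: hemisphere (half of a sphere)
Radius r = 3 in
Formula: V = (1/2) * (4/3) * pi * r^3 = (2/3) * pi * r^3
r^3 = 27
(2/3) * 27 = 18
V = 18 * pi
V = 56.55
56.55 in^3


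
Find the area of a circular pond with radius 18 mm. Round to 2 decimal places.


Shape: circle
Radius r = 18 mm
Formula: A = pi * r^2
r^2 = 18^2 = 324
A = pi * 324
A = 1017.88
1017.88 mm^2


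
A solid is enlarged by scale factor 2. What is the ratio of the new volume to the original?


Linear scale factor k = 2
Rule: under a linear scaling by k, volumes scale by k^3.
k^3 = 2 * 2 * 2
k^3 = 4 * 2
k^3 = 8
Volume scales by a factor of 8.
8 (dimensionless)


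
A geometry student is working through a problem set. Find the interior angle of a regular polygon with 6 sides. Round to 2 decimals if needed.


Shape: regular hexagon (6 sides)
Formula: interior angle = (n - 2) * 180 / n
(n - 2) = 4
(n - 2) * 180 = 720
angle = 720 / 6
angle = 120
120 degrees


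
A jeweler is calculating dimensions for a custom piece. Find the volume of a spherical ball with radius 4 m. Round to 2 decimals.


Shape: sphere
Radius r = 4 m
Formula: V = (4/3) * pi * r^3
r^3 = 64
(4/3) * 64 = 85.333333
V = 85.333333 * pi
V = 268.08
268.08 m^3


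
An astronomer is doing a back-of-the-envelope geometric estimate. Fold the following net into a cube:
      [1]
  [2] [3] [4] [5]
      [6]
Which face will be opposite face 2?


Net: cross layout. Take square 3 as the base (bottom).
Fold the four squares in the horizontal row up around 3: 2 -> left, 4 -> right, 5 wraps to the top.
Fold 1 and 6 up from 3: 1 -> back, 6 -> front.
Opposite pairs are therefore: (1, 6), (2, 4), (3, 5).
Face 2 is opposite face 4.
face 4


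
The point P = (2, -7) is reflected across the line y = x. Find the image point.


Transformation: reflection
Original point: (2, -7)
Rule for reflection over y = x: (x, y) -> (y, x)
Apply: (2, -7) -> (-7, 2)
(-7, 2)


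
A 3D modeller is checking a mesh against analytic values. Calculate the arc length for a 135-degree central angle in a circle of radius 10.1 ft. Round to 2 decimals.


Shape: circular arc
Radius r = 10.1 ft, Angle = 135 degrees
Formula: L = (angle/360) * 2 * pi * r
2 * pi * r = 20.2 * pi
L = (135/360) * 20.2 * pi
L = 7.575 * pi
L = 23.8
23.8 ft


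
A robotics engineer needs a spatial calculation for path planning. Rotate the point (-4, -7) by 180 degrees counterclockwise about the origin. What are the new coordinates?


Transformation: rotation about the origin
Original point: (-4, -7)
Rule for 180 deg: (x, y) -> (-x, -y)
Apply: (-4, -7) -> (4, 7)
(4, 7)


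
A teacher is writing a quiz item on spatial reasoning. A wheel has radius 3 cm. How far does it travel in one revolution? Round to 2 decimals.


Shape: circle
Radius r = 3 cm
Formula: C = 2 * pi * r
C = 2 * pi * 3
C = 6 * pi
C = 18.85
18.85 cm


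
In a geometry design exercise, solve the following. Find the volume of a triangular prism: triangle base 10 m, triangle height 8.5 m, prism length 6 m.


Shape: triangular prism
Triangle base = 10 m, triangle height = 8.5 m, prism length L = 6 m
Formula: V = (1/2 * b * h_tri) * L
Cross-section area = 0.5 * 10 * 8.5 = 42.5
V = 42.5 * 6
V = 255
255 m^3


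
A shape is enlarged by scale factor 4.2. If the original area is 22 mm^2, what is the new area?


Linear scale factor k = 4.2
Original area = 22 mm^2
Rule: under a linear scaling by k, areas scale by k^2.
k^2 = 4.2^2 = 17.64
New area = 22 * 17.64
New area = 388.08
388.08 mm^2


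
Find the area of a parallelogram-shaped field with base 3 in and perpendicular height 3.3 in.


Shape: parallelogram
Base b = 3 in, Height h = 3.3 in
Formula: A = b * h
A = 3 * 3.3
A = 9.9
9.9 in^2


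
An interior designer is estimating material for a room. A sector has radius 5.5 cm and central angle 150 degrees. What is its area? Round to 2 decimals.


Shape: circular sector
Radius r = 5.5 cm, Angle = 150 degrees
Formula: A = (angle/360) * pi * r^2
r^2 = 30.25
Fraction of circle = 150/360
A = (150/360) * pi * 30.25
A = 12.604167 * pi
A = 39.6
39.6 cm^2


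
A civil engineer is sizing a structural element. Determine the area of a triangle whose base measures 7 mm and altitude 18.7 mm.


Shape: triangle
Base b = 7 mm, Height h = 18.7 mm
Formula: A = (1/2) * b * h
A = 0.5 * 7 * 18.7
A = 0.5 * 130.9
A = 65.45
65.45 mm^2


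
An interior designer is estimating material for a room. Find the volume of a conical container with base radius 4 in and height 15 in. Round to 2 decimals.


Shape: cone
Radius r = 4 in, Height h = 15 in
Formula: V = (1/3) * pi * r^2 * h
r^2 = 16
pi * r^2 * h = pi * 16 * 15 = 240 * pi
V = 240 * pi / 3
V = 251.33
251.33 in^3


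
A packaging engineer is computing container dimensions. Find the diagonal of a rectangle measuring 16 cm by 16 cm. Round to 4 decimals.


Shape: rectangle (diagonal via Pythagoras)
Sides: 16 cm and 16 cm
Formula: d = sqrt(l^2 + w^2)
l^2 = 256, w^2 = 256
l^2 + w^2 = 512
d = sqrt(512)
d = 22.6274
22.6274 cm


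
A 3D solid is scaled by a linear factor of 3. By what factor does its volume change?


Linear scale factor k = 3
Rule: under a linear scaling by k, volumes scale by k^3.
k^3 = 3 * 3 * 3
k^3 = 9 * 3
k^3 = 27
Volume scales by a factor of 27.
27 (dimensionless)


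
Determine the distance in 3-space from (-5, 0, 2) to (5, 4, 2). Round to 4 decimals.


3D distance between two points
P1 = (-5, 0, 2), P2 = (5, 4, 2)
Formula: d = sqrt((x2-x1)^2 + (y2-y1)^2 + (z2-z1)^2)
dx = 5 - -5 = 10
dy = 4 - 0 = 4
dz = 2 - 2 = 0
dx^2 + dy^2 + dz^2 = 100 + 16 + 0 = 116
d = sqrt(116)
d = 10.7703
10.7703 units


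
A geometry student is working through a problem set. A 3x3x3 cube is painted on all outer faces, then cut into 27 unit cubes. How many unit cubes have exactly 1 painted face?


Large cube: 3 x 3 x 3, cut into unit cubes.
n = 3, so n - 2 = 1
Cubes with 1 painted face lie in the interior of each face.
A cube has 6 faces; each contributes (n - 2)^2 = 1 such cubes.
Count = 6 * 1 = 6
6 unit cubes


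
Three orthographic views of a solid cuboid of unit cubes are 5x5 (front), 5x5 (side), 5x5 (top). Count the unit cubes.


Orthographic views of a solid rectangular block:
Front view 5 x 5 -> length = 5, height = 5
Side view 5 x 5 -> width = 5, height = 5 (consistent)
Top view 5 x 5 -> confirms length = 5, width = 5
The block is 5 x 5 x 5.
Total unit cubes = 5 * 5 * 5 = 125
125 unit cubes


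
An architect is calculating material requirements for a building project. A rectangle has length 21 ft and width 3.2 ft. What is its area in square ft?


Shape: rectangle
Length l = 21 ft, Width w = 3.2 ft
Formula: A = l * w
A = 21 * 3.2
A = 67.2
67.2 ft^2


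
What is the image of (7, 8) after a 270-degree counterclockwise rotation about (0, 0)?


Transformation: rotation about the origin
Original point: (7, 8)
Rule for 270 deg counterclockwise: (x, y) -> (y, -x)
Apply: (7, 8) -> (8, -7)
(8, -7)


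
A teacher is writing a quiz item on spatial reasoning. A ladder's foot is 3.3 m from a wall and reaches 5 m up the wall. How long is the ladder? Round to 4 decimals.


Shape: right triangle
Legs a = 3.3 m, b = 5 m
Formula: c = sqrt(a^2 + b^2)
a^2 = 10.89, b^2 = 25
a^2 + b^2 = 35.89
c = sqrt(35.89)
c = 5.9908
5.9908 m


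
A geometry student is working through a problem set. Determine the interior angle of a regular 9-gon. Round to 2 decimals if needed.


Shape: regular nonagon (9 sides)
Formula: interior angle = (n - 2) * 180 / n
(n - 2) = 7
(n - 2) * 180 = 1260
angle = 1260 / 9
angle = 140
140 degrees


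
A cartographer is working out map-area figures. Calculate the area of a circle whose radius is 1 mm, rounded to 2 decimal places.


Shape: circle
Radius r = 1 mm
Formula: A = pi * r^2
r^2 = 1^2 = 1
A = pi * 1
A = 3.14
3.14 mm^2


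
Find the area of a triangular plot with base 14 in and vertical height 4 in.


Shape: triangle
Base b = 14 in, Height h = 4 in
Formula: A = (1/2) * b * h
A = 0.5 * 14 * 4
A = 0.5 * 56
A = 28
28 in^2


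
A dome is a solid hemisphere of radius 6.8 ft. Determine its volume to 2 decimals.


Shape: hemisphere (half of a sphere)
Radius r = 6.8 ft
Formula: V = (1/2) * (4/3) * pi * r^3 = (2/3) * pi * r^3
r^3 = 314.432
(2/3) * 314.432 = 209.621333
V = 209.621333 * pi
V = 658.54
658.54 ft^3


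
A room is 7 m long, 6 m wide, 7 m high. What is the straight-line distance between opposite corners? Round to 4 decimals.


Shape: rectangular box (space diagonal)
l = 7 m, w = 6 m, h = 7 m
Visualize: the diagonal of the base, then a right triangle with that diagonal and the height.
Formula: d = sqrt(l^2 + w^2 + h^2)
l^2 + w^2 + h^2 = 49 + 36 + 49 = 134
d = sqrt(134)
d = 11.5758
11.5758 m


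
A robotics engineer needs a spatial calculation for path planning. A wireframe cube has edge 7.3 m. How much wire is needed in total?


Shape: cube
Side s = 7.3 m
A cube has 12 edges, all equal.
Formula: total edge length = 12 * s
Total = 12 * 7.3
Total = 87.6
87.6 m


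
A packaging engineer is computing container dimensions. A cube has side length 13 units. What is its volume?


Shape: cube
Side s = 13 units
Formula: V = s^3
V = 13 * 13 * 13
V = 169 * 13
V = 2197
2197 units^3


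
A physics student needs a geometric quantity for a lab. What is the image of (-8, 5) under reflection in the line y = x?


Transformation: reflection
Original point: (-8, 5)
Rule for reflection over y = x: (x, y) -> (y, x)
Apply: (-8, 5) -> (5, -8)
(5, -8)


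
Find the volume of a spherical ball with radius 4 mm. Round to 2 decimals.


Shape: sphere
Radius r = 4 mm
Formula: V = (4/3) * pi * r^3
r^3 = 64
(4/3) * 64 = 85.333333
V = 85.333333 * pi
V = 268.08
268.08 mm^3


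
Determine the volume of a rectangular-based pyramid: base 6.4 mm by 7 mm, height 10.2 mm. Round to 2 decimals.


Shape: rectangular pyramid
Base: 6.4 mm x 7 mm, Height h = 10.2 mm
Formula: V = (1/3) * base_area * h
base_area = 6.4 * 7 = 44.8
base_area * h = 44.8 * 10.2 = 456.96
V = 456.96 / 3
V = 152.32
152.32 mm^3


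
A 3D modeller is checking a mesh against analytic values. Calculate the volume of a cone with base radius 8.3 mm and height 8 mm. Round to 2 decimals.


Shape: cone
Radius r = 8.3 mm, Height h = 8 mm
Formula: V = (1/3) * pi * r^2 * h
r^2 = 68.89
pi * r^2 * h = pi * 68.89 * 8 = 551.12 * pi
V = 551.12 * pi / 3
V = 577.13
577.13 mm^3


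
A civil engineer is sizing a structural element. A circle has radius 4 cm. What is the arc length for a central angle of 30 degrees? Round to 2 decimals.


Shape: circular arc
Radius r = 4 cm, Angle = 30 degrees
Formula: L = (angle/360) * 2 * pi * r
2 * pi * r = 8 * pi
L = (30/360) * 8 * pi
L = 0.666667 * pi
L = 2.09
2.09 cm


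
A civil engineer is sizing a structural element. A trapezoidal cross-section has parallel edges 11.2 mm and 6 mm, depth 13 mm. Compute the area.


Shape: trapezoid
Parallel sides a = 11.2 mm, b = 6 mm; Height h = 13 mm
Formula: A = (a + b) * h / 2
a + b = 11.2 + 6 = 17.2
A = 17.2 * 13 / 2
A = 223.6 / 2
A = 111.8
111.8 mm^2


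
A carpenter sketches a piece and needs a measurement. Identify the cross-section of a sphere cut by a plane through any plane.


Solid: sphere
Cutting plane: through any plane
Visualize the intersection of the plane with the solid's surface.
The boundary of the cut region is a circle.
circle


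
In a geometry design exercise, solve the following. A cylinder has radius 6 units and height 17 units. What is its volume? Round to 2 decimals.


Shape: cylinder
Radius r = 6 units, Height h = 17 units
Formula: V = pi * r^2 * h
r^2 = 36
V = pi * 36 * 17
V = 612 * pi
V = 1922.65
1922.65 units^3


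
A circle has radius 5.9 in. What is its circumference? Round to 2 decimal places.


Shape: circle
Radius r = 5.9 in
Formula: C = 2 * pi * r
C = 2 * pi * 5.9
C = 11.8 * pi
C = 37.07
37.07 in


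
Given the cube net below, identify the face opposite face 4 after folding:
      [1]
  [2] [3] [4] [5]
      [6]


Net: cross layout. Take square 3 as the base (bottom).
Fold the four squares in the horizontal row up around 3: 2 -> left, 4 -> right, 5 wraps to the top.
Fold 1 and 6 up from 3: 1 -> back, 6 -> front.
Opposite pairs are therefore: (1, 6), (2, 4), (3, 5).
Face 4 is opposite face 2.
face 2


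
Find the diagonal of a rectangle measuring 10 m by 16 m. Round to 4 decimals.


Shape: rectangle (diagonal via Pythagoras)
Sides: 10 m and 16 m
Formula: d = sqrt(l^2 + w^2)
l^2 = 100, w^2 = 256
l^2 + w^2 = 356
d = sqrt(356)
d = 18.868
18.868 m


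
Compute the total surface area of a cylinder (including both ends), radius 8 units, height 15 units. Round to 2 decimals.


Shape: closed cylinder
Radius r = 8 units, Height h = 15 units
Formula: SA = 2*pi*r^2 + 2*pi*r*h = 2*pi*r*(r + h)
r + h = 23
2 * r * (r + h) = 2 * 8 * 23 = 368
SA = 368 * pi
SA = 1156.11
1156.11 units^2


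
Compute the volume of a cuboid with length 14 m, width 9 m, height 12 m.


Shape: rectangular prism
l = 14 m, w = 9 m, h = 12 m
Formula: V = l * w * h
V = 14 * 9 * 12
V = 126 * 12
V = 1512
1512 m^3


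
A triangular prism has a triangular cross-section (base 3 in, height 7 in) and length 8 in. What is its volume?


Shape: triangular prism
Triangle base = 3 in, triangle height = 7 in, prism length L = 8 in
Formula: V = (1/2 * b * h_tri) * L
Cross-section area = 0.5 * 3 * 7 = 10.5
V = 10.5 * 8
V = 84
84 in^3


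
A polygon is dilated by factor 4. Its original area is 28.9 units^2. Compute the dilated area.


Linear scale factor k = 4
Original area = 28.9 units^2
Rule: under a linear scaling by k, areas scale by k^2.
k^2 = 4^2 = 16
New area = 28.9 * 16
New area = 462.4
462.4 units^2


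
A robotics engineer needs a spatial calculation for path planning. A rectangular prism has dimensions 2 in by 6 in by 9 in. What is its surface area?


Shape: rectangular prism
l = 2 in, w = 6 in, h = 9 in
Formula: SA = 2(lw + lh + wh)
lw = 12, lh = 18, wh = 54
lw + lh + wh = 84
SA = 2 * 84
SA = 168
168 in^2


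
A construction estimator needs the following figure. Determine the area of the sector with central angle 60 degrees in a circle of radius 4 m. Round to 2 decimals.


Shape: circular sector
Radius r = 4 m, Angle = 60 degrees
Formula: A = (angle/360) * pi * r^2
r^2 = 16
Fraction of circle = 60/360
A = (60/360) * pi * 16
A = 2.666667 * pi
A = 8.38
8.38 m^2


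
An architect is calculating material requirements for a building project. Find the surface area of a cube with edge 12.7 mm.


Shape: cube
Side s = 12.7 mm
A cube has 6 square faces.
Formula: SA = 6 * s^2
s^2 = 161.29
SA = 6 * 161.29
SA = 967.74
967.74 mm^2


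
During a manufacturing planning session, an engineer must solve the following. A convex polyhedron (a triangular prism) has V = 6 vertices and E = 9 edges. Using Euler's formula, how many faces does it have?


Polyhedron: triangular prism
Euler's formula for convex polyhedra: V - E + F = 2
Given: V = 6 vertices and E = 9 edges
Solve for F:
F = 2 + E - V = 2 + 9 - 6 = 5
5 faces


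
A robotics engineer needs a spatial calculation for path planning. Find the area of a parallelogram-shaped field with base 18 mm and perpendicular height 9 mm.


Shape: parallelogram
Base b = 18 mm, Height h = 9 mm
Formula: A = b * h
A = 18 * 9
A = 162
162 mm^2


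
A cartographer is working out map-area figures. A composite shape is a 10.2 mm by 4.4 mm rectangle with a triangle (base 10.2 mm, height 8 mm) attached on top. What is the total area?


Composite shape: rectangle + triangle
Rectangle area = 10.2 * 4.4 = 44.88
Triangle area = 0.5 * 10.2 * 8 = 40.8
Total = 44.88 + 40.8
Total = 85.68
85.68 mm^2


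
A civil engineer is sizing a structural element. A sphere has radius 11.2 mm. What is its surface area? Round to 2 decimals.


Shape: sphere
Radius r = 11.2 mm
Formula: SA = 4 * pi * r^2
r^2 = 125.44
SA = 4 * pi * 125.44
SA = 501.76 * pi
SA = 1576.33
1576.33 mm^2


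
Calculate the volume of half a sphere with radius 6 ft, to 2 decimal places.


Shape: hemisphere (half of a sphere)
Radius r = 6 ft
Formula: V = (1/2) * (4/3) * pi * r^3 = (2/3) * pi * r^3
r^3 = 216
(2/3) * 216 = 144
V = 144 * pi
V = 452.39
452.39 ft^3


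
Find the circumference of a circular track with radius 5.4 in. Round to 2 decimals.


Shape: circle
Radius r = 5.4 in
Formula: C = 2 * pi * r
C = 2 * pi * 5.4
C = 10.8 * pi
C = 33.93
33.93 in


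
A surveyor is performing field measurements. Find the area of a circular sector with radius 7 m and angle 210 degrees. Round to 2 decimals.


Shape: circular sector
Radius r = 7 m, Angle = 210 degrees
Formula: A = (angle/360) * pi * r^2
r^2 = 49
Fraction of circle = 210/360
A = (210/360) * pi * 49
A = 28.583333 * pi
A = 89.8
89.8 m^2


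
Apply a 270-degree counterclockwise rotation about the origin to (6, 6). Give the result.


Transformation: rotation about the origin
Original point: (6, 6)
Rule for 270 deg counterclockwise: (x, y) -> (y, -x)
Apply: (6, 6) -> (6, -6)
(6, -6)


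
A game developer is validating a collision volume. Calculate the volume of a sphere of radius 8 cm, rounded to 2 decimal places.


Shape: sphere
Radius r = 8 cm
Formula: V = (4/3) * pi * r^3
r^3 = 512
(4/3) * 512 = 682.666667
V = 682.666667 * pi
V = 2144.66
2144.66 cm^3


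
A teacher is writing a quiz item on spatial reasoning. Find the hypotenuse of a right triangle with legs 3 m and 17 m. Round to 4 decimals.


Shape: right triangle
Legs a = 3 m, b = 17 m
Formula: c = sqrt(a^2 + b^2)
a^2 = 9, b^2 = 289
a^2 + b^2 = 298
c = sqrt(298)
c = 17.2627
17.2627 m


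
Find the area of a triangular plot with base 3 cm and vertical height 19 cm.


Shape: triangle
Base b = 3 cm, Height h = 19 cm
Formula: A = (1/2) * b * h
A = 0.5 * 3 * 19
A = 0.5 * 57
A = 28.5
28.5 cm^2


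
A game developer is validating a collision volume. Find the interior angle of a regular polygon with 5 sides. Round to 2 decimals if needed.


Shape: regular pentagon (5 sides)
Formula: interior angle = (n - 2) * 180 / n
(n - 2) = 3
(n - 2) * 180 = 540
angle = 540 / 5
angle = 108
108 degrees


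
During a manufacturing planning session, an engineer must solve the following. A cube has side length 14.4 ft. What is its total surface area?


Shape: cube
Side s = 14.4 ft
A cube has 6 square faces.
Formula: SA = 6 * s^2
s^2 = 207.36
SA = 6 * 207.36
SA = 1244.16
1244.16 ft^2


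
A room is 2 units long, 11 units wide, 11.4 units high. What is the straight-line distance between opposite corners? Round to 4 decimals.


Shape: rectangular box (space diagonal)
l = 2 units, w = 11 units, h = 11.4 units
Visualize: the diagonal of the base, then a right triangle with that diagonal and the height.
Formula: d = sqrt(l^2 + w^2 + h^2)
l^2 + w^2 + h^2 = 4 + 121 + 129.96 = 254.96
d = sqrt(254.96)
d = 15.9675
15.9675 units


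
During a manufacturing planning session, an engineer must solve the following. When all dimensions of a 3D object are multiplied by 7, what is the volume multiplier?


Linear scale factor k = 7
Rule: under a linear scaling by k, volumes scale by k^3.
k^3 = 7 * 7 * 7
k^3 = 49 * 7
k^3 = 343
Volume scales by a factor of 343.
343 (dimensionless)


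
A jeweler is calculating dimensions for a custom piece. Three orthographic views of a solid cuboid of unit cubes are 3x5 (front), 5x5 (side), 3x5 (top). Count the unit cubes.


Orthographic views of a solid rectangular block:
Front view 3 x 5 -> length = 3, height = 5
Side view 5 x 5 -> width = 5, height = 5 (consistent)
Top view 3 x 5 -> confirms length = 3, width = 5
The block is 3 x 5 x 5.
Total unit cubes = 3 * 5 * 5 = 75
75 unit cubes


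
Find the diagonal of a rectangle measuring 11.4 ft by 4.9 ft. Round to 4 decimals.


Shape: rectangle (diagonal via Pythagoras)
Sides: 11.4 ft and 4.9 ft
Formula: d = sqrt(l^2 + w^2)
l^2 = 129.96, w^2 = 24.01
l^2 + w^2 = 153.97
d = sqrt(153.97)
d = 12.4085
12.4085 ft


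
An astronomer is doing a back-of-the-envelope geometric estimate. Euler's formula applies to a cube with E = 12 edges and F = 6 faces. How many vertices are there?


Polyhedron: cube
Euler's formula for convex polyhedra: V - E + F = 2
Given: E = 12 edges and F = 6 faces
Solve for V:
V = 2 + E - F = 2 + 12 - 6 = 8
8 vertices


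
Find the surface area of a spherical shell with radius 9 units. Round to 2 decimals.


Shape: sphere
Radius r = 9 units
Formula: SA = 4 * pi * r^2
r^2 = 81
SA = 4 * pi * 81
SA = 324 * pi
SA = 1017.88
1017.88 units^2


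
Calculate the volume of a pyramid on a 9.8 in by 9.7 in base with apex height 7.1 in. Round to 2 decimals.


Shape: rectangular pyramid
Base: 9.8 in x 9.7 in, Height h = 7.1 in
Formula: V = (1/3) * base_area * h
base_area = 9.8 * 9.7 = 95.06
base_area * h = 95.06 * 7.1 = 674.926
V = 674.926 / 3
V = 224.98
224.98 in^3


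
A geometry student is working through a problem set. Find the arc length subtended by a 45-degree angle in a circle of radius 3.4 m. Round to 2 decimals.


Shape: circular arc
Radius r = 3.4 m, Angle = 45 degrees
Formula: L = (angle/360) * 2 * pi * r
2 * pi * r = 6.8 * pi
L = (45/360) * 6.8 * pi
L = 0.85 * pi
L = 2.67
2.67 m


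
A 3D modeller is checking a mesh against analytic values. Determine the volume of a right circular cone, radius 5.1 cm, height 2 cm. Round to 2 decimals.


Shape: cone
Radius r = 5.1 cm, Height h = 2 cm
Formula: V = (1/3) * pi * r^2 * h
r^2 = 26.01
pi * r^2 * h = pi * 26.01 * 2 = 52.02 * pi
V = 52.02 * pi / 3
V = 54.48
54.48 cm^3


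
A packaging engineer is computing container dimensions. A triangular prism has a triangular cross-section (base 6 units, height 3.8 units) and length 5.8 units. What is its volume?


Shape: triangular prism
Triangle base = 6 units, triangle height = 3.8 units, prism length L = 5.8 units
Formula: V = (1/2 * b * h_tri) * L
Cross-section area = 0.5 * 6 * 3.8 = 11.4
V = 11.4 * 5.8
V = 66.12
66.12 units^3


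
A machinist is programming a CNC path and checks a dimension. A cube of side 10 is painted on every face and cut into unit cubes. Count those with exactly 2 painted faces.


Large cube: 10 x 10 x 10, cut into unit cubes.
n = 10, so n - 2 = 8
Cubes with 2 painted faces lie along the edges, excluding corners.
A cube has 12 edges; each contributes (n - 2) = 8 such cubes.
Count = 12 * 8 = 96
96 unit cubes


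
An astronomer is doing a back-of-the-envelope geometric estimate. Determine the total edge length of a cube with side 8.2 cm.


Shape: cube
Side s = 8.2 cm
A cube has 12 edges, all equal.
Formula: total edge length = 12 * s
Total = 12 * 8.2
Total = 98.4
98.4 cm


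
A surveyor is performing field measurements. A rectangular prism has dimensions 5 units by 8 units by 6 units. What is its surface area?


Shape: rectangular prism
l = 5 units, w = 8 units, h = 6 units
Formula: SA = 2(lw + lh + wh)
lw = 40, lh = 30, wh = 48
lw + lh + wh = 118
SA = 2 * 118
SA = 236
236 units^2


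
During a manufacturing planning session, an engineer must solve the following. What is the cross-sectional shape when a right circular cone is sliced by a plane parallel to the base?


Solid: right circular cone
Cutting plane: parallel to the base
Visualize the intersection of the plane with the solid's surface.
The boundary of the cut region is a circle.
circle


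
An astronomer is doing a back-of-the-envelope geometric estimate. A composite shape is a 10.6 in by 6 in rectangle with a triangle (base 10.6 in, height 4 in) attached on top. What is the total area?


Composite shape: rectangle + triangle
Rectangle area = 10.6 * 6 = 63.6
Triangle area = 0.5 * 10.6 * 4 = 21.2
Total = 63.6 + 21.2
Total = 84.8
84.8 in^2


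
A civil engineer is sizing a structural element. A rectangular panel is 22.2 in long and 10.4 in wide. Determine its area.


Shape: rectangle
Length l = 22.2 in, Width w = 10.4 in
Formula: A = l * w
A = 22.2 * 10.4
A = 230.88
230.88 in^2


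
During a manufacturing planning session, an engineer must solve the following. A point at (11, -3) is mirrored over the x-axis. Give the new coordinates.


Transformation: reflection
Original point: (11, -3)
Rule for reflection over the x-axis: (x, y) -> (x, -y)
Apply: (11, -3) -> (11, 3)
(11, 3)


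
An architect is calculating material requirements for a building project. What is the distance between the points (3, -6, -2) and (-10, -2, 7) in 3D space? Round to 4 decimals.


3D distance between two points
P1 = (3, -6, -2), P2 = (-10, -2, 7)
Formula: d = sqrt((x2-x1)^2 + (y2-y1)^2 + (z2-z1)^2)
dx = -10 - 3 = -13
dy = -2 - -6 = 4
dz = 7 - -2 = 9
dx^2 + dy^2 + dz^2 = 169 + 16 + 81 = 266
d = sqrt(266)
d = 16.3095
16.3095 units


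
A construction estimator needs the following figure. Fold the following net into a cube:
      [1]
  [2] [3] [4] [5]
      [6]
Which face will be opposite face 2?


Net: cross layout. Take square 3 as the base (bottom).
Fold the four squares in the horizontal row up around 3: 2 -> left, 4 -> right, 5 wraps to the top.
Fold 1 and 6 up from 3: 1 -> back, 6 -> front.
Opposite pairs are therefore: (1, 6), (2, 4), (3, 5).
Face 2 is opposite face 4.
face 4


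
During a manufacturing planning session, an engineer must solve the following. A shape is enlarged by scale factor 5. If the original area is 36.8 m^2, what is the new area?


Linear scale factor k = 5
Original area = 36.8 m^2
Rule: under a linear scaling by k, areas scale by k^2.
k^2 = 5^2 = 25
New area = 36.8 * 25
New area = 920
920 m^2


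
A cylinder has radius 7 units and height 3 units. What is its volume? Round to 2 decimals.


Shape: cylinder
Radius r = 7 units, Height h = 3 units
Formula: V = pi * r^2 * h
r^2 = 49
V = pi * 49 * 3
V = 147 * pi
V = 461.81
461.81 units^3


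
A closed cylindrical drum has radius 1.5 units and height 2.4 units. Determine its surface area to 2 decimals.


Shape: closed cylinder
Radius r = 1.5 units, Height h = 2.4 units
Formula: SA = 2*pi*r^2 + 2*pi*r*h = 2*pi*r*(r + h)
r + h = 3.9
2 * r * (r + h) = 2 * 1.5 * 3.9 = 11.7
SA = 11.7 * pi
SA = 36.76
36.76 units^2


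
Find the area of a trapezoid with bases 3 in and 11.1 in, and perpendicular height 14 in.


Shape: trapezoid
Parallel sides a = 3 in, b = 11.1 in; Height h = 14 in
Formula: A = (a + b) * h / 2
a + b = 3 + 11.1 = 14.1
A = 14.1 * 14 / 2
A = 197.4 / 2
A = 98.7
98.7 in^2


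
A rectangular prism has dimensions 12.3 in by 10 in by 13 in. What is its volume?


Shape: rectangular prism
l = 12.3 in, w = 10 in, h = 13 in
Formula: V = l * w * h
V = 12.3 * 10 * 13
V = 123 * 13
V = 1599
1599 in^3


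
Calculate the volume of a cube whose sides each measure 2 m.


Shape: cube
Side s = 2 m
Formula: V = s^3
V = 2 * 2 * 2
V = 4 * 2
V = 8
8 m^3


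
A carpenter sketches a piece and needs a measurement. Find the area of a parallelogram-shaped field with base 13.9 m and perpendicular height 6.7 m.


Shape: parallelogram
Base b = 13.9 m, Height h = 6.7 m
Formula: A = b * h
A = 13.9 * 6.7
A = 93.13
93.13 m^2


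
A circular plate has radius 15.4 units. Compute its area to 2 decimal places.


Shape: circle
Radius r = 15.4 units
Formula: A = pi * r^2
r^2 = 15.4^2 = 237.16
A = pi * 237.16
A = 745.06
745.06 units^2


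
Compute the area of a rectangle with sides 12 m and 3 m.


Shape: rectangle
Length l = 12 m, Width w = 3 m
Formula: A = l * w
A = 12 * 3
A = 36
36 m^2


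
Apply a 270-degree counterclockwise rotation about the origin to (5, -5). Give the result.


Transformation: rotation about the origin
Original point: (5, -5)
Rule for 270 deg counterclockwise: (x, y) -> (y, -x)
Apply: (5, -5) -> (-5, -5)
(-5, -5)


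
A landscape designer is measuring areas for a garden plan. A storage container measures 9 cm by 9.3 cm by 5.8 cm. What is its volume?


Shape: rectangular prism
l = 9 cm, w = 9.3 cm, h = 5.8 cm
Formula: V = l * w * h
V = 9 * 9.3 * 5.8
V = 83.7 * 5.8
V = 485.46
485.46 cm^3


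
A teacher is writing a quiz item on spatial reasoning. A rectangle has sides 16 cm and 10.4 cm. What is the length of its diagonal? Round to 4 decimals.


Shape: rectangle (diagonal via Pythagoras)
Sides: 16 cm and 10.4 cm
Formula: d = sqrt(l^2 + w^2)
l^2 = 256, w^2 = 108.16
l^2 + w^2 = 364.16
d = sqrt(364.16)
d = 19.083
19.083 cm


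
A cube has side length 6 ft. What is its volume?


Shape: cube
Side s = 6 ft
Formula: V = s^3
V = 6 * 6 * 6
V = 36 * 6
V = 216
216 ft^3


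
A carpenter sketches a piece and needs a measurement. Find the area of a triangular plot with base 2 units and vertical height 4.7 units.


Shape: triangle
Base b = 2 units, Height h = 4.7 units
Formula: A = (1/2) * b * h
A = 0.5 * 2 * 4.7
A = 0.5 * 9.4
A = 4.7
4.7 units^2


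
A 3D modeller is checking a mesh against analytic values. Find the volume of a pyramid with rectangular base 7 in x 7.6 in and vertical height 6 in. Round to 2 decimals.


Shape: rectangular pyramid
Base: 7 in x 7.6 in, Height h = 6 in
Formula: V = (1/3) * base_area * h
base_area = 7 * 7.6 = 53.2
base_area * h = 53.2 * 6 = 319.2
V = 319.2 / 3
V = 106.4
106.4 in^3


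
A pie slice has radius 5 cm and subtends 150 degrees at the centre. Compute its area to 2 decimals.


Shape: circular sector
Radius r = 5 cm, Angle = 150 degrees
Formula: A = (angle/360) * pi * r^2
r^2 = 25
Fraction of circle = 150/360
A = (150/360) * pi * 25
A = 10.416667 * pi
A = 32.72
32.72 cm^2


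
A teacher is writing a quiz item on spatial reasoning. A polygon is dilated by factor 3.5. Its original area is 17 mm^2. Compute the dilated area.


Linear scale factor k = 3.5
Original area = 17 mm^2
Rule: under a linear scaling by k, areas scale by k^2.
k^2 = 3.5^2 = 12.25
New area = 17 * 12.25
New area = 208.25
208.25 mm^2


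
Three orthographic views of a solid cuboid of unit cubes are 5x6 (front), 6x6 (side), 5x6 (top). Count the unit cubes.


Orthographic views of a solid rectangular block:
Front view 5 x 6 -> length = 5, height = 6
Side view 6 x 6 -> width = 6, height = 6 (consistent)
Top view 5 x 6 -> confirms length = 5, width = 6
The block is 5 x 6 x 6.
Total unit cubes = 5 * 6 * 6 = 180
180 unit cubes


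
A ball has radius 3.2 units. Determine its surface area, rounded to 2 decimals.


Shape: sphere
Radius r = 3.2 units
Formula: SA = 4 * pi * r^2
r^2 = 10.24
SA = 4 * pi * 10.24
SA = 40.96 * pi
SA = 128.68
128.68 units^2


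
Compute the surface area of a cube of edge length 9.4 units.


Shape: cube
Side s = 9.4 units
A cube has 6 square faces.
Formula: SA = 6 * s^2
s^2 = 88.36
SA = 6 * 88.36
SA = 530.16
530.16 units^2


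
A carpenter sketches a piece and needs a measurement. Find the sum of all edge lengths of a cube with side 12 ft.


Shape: cube
Side s = 12 ft
A cube has 12 edges, all equal.
Formula: total edge length = 12 * s
Total = 12 * 12
Total = 144
144 ft


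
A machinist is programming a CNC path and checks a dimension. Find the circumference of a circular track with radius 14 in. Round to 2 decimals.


Shape: circle
Radius r = 14 in
Formula: C = 2 * pi * r
C = 2 * pi * 14
C = 28 * pi
C = 87.96
87.96 in


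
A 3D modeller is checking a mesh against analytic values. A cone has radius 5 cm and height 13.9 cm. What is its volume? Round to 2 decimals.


Shape: cone
Radius r = 5 cm, Height h = 13.9 cm
Formula: V = (1/3) * pi * r^2 * h
r^2 = 25
pi * r^2 * h = pi * 25 * 13.9 = 347.5 * pi
V = 347.5 * pi / 3
V = 363.9
363.9 cm^3


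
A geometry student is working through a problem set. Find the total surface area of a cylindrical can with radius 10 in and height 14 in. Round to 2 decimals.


Shape: closed cylinder
Radius r = 10 in, Height h = 14 in
Formula: SA = 2*pi*r^2 + 2*pi*r*h = 2*pi*r*(r + h)
r + h = 24
2 * r * (r + h) = 2 * 10 * 24 = 480
SA = 480 * pi
SA = 1507.96
1507.96 in^2


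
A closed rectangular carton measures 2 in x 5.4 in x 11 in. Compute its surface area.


Shape: rectangular prism
l = 2 in, w = 5.4 in, h = 11 in
Formula: SA = 2(lw + lh + wh)
lw = 10.8, lh = 22, wh = 59.4
lw + lh + wh = 92.2
SA = 2 * 92.2
SA = 184.4
184.4 in^2


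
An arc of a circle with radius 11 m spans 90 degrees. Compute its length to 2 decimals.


Shape: circular arc
Radius r = 11 m, Angle = 90 degrees
Formula: L = (angle/360) * 2 * pi * r
2 * pi * r = 22 * pi
L = (90/360) * 22 * pi
L = 5.5 * pi
L = 17.28
17.28 m


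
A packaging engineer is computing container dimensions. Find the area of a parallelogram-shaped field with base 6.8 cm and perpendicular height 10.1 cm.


Shape: parallelogram
Base b = 6.8 cm, Height h = 10.1 cm
Formula: A = b * h
A = 6.8 * 10.1
A = 68.68
68.68 cm^2


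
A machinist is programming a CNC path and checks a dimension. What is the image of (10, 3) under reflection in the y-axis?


Transformation: reflection
Original point: (10, 3)
Rule for reflection over the y-axis: (x, y) -> (-x, y)
Apply: (10, 3) -> (-10, 3)
(-10, 3)


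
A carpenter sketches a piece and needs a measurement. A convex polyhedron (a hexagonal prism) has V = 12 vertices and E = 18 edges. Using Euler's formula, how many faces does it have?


Polyhedron: hexagonal prism
Euler's formula for convex polyhedra: V - E + F = 2
Given: V = 12 vertices and E = 18 edges
Solve for F:
F = 2 + E - V = 2 + 18 - 12 = 8
8 faces


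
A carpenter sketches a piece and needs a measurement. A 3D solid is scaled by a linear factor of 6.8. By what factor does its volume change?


Linear scale factor k = 6.8
Rule: under a linear scaling by k, volumes scale by k^3.
k^3 = 6.8 * 6.8 * 6.8
k^3 = 46.24 * 6.8
k^3 = 314.432
Volume scales by a factor of 314.432.
314.432 (dimensionless)
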